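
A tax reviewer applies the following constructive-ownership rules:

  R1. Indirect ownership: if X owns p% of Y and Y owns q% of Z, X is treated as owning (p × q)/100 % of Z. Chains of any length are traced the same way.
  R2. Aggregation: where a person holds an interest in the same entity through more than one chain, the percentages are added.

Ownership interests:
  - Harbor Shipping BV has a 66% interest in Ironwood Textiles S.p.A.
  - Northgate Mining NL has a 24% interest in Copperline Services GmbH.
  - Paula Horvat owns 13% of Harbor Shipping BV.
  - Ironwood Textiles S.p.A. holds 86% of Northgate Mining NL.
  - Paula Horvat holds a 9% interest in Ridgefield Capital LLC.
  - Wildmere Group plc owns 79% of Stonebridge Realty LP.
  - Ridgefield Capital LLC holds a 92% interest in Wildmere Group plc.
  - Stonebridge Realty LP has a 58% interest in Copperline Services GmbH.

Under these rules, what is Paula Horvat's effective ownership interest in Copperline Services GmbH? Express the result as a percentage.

5.564808%

Chain via Harbor Shipping BV → Ironwood Textiles S.p.A. → Northgate Mining NL (R1): 13% × 66% × 86% × 24% = 1.770912% of Copperline Services GmbH.
Chain via Ridgefield Capital LLC → Wildmere Group plc → Stonebridge Realty LP (R1): 9% × 92% × 79% × 58% = 3.793896% of Copperline Services GmbH.
Aggregating (R2): 1.770912% + 3.793896% = 5.564808%.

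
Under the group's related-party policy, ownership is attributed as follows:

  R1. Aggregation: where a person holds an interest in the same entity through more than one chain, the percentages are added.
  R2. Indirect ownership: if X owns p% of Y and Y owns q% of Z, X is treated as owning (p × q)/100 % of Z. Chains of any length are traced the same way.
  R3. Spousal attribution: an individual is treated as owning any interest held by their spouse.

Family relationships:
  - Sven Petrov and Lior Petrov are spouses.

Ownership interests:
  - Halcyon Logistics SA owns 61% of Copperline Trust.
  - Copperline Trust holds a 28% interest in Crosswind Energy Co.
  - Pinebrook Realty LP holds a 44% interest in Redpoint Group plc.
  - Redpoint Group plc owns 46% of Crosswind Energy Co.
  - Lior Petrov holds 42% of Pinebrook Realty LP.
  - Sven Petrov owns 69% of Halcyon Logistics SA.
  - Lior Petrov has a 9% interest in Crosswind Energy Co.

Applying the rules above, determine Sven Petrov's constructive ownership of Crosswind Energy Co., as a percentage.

By spousal attribution (R3), Sven Petrov is treated as owning Lior Petrov's 42% interest in Pinebrook Realty LP.
By spousal attribution (R3), Sven Petrov is treated as owning Lior Petrov's 9% interest in Crosswind Energy Co.
Chain via Halcyon Logistics SA → Copperline Trust (R2): 69% × 61% × 28% = 11.7852% of Crosswind Energy Co.
Chain via Pinebrook Realty LP → Redpoint Group plc (R2): 42% × 44% × 46% = 8.5008% of Crosswind Energy Co.
Direct interest in Crosswind Energy Co: 9%.
Aggregating (R1): 11.7852% + 8.5008% + 9% = 29.286%.

29.286%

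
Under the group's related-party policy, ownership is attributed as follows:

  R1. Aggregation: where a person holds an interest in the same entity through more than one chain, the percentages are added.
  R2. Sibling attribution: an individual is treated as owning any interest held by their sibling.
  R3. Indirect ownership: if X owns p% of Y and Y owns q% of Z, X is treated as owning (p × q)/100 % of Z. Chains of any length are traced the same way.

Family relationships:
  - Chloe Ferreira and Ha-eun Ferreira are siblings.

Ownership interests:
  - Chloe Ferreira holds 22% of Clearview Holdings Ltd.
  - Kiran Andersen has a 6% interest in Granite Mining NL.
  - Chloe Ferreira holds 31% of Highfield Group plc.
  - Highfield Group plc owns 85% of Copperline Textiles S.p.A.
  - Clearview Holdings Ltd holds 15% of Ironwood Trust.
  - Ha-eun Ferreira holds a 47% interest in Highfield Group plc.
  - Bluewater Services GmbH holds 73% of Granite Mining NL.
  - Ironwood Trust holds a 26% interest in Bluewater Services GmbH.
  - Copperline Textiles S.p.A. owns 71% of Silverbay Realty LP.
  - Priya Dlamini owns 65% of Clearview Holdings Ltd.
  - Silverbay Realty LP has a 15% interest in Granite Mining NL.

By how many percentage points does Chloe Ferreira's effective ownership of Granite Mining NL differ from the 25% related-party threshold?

17.31271

By sibling attribution (R2), Chloe Ferreira is treated as also owning Ha-eun Ferreira's interest in Highfield Group plc, giving 31% + 47% = 78%.
Chain via Highfield Group plc → Copperline Textiles S.p.A. → Silverbay Realty LP (R3): 78% × 85% × 71% × 15% = 7.06095% of Granite Mining NL.
Chain via Clearview Holdings Ltd → Ironwood Trust → Bluewater Services GmbH (R3): 22% × 15% × 26% × 73% = 0.62634% of Granite Mining NL.
Aggregating (R1): 7.06095% + 0.62634% = 7.68729%.
7.68729% falls short of the 25% threshold by 17.31271 percentage points.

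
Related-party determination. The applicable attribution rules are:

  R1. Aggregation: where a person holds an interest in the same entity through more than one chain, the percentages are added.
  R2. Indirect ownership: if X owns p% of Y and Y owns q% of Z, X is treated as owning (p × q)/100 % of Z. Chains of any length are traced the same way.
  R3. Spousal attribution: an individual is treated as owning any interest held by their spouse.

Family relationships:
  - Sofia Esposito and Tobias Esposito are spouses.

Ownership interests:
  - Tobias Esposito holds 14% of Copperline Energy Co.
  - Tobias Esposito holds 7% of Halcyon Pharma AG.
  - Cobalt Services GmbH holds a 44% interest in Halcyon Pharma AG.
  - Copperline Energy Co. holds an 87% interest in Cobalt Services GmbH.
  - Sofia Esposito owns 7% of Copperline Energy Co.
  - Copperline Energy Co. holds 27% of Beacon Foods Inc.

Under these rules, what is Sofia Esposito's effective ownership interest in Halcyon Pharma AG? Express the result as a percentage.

15.0388%

By spousal attribution (R3), Sofia Esposito is treated as also owning Tobias Esposito's interest in Copperline Energy Co, giving 7% + 14% = 21%.
By spousal attribution (R3), Sofia Esposito is treated as owning Tobias Esposito's 7% interest in Halcyon Pharma AG.
Chain via Copperline Energy Co. → Cobalt Services GmbH (R2): 21% × 87% × 44% = 8.0388% of Halcyon Pharma AG.
Direct interest in Halcyon Pharma AG: 7%.
Aggregating (R1): 8.0388% + 7% = 15.0388%.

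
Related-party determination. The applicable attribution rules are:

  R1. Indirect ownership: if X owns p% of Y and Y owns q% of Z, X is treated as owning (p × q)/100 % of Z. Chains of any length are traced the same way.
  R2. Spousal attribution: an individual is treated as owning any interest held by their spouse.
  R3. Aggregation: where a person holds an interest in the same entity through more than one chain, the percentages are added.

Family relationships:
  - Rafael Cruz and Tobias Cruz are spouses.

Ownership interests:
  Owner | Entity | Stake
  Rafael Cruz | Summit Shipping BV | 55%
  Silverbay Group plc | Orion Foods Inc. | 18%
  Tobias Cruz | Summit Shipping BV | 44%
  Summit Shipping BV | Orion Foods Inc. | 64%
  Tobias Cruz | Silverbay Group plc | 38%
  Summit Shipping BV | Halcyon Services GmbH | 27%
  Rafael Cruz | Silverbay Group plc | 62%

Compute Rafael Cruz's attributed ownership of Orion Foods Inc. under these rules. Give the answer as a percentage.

81.36%

By spousal attribution (R2), Rafael Cruz is treated as also owning Tobias Cruz's interest in Silverbay Group plc, giving 62% + 38% = 100%.
By spousal attribution (R2), Rafael Cruz is treated as also owning Tobias Cruz's interest in Summit Shipping BV, giving 55% + 44% = 99%.
Chain via Silverbay Group plc (R1): 100% × 18% = 18% of Orion Foods Inc.
Chain via Summit Shipping BV (R1): 99% × 64% = 63.36% of Orion Foods Inc.
Aggregating (R3): 18% + 63.36% = 81.36%.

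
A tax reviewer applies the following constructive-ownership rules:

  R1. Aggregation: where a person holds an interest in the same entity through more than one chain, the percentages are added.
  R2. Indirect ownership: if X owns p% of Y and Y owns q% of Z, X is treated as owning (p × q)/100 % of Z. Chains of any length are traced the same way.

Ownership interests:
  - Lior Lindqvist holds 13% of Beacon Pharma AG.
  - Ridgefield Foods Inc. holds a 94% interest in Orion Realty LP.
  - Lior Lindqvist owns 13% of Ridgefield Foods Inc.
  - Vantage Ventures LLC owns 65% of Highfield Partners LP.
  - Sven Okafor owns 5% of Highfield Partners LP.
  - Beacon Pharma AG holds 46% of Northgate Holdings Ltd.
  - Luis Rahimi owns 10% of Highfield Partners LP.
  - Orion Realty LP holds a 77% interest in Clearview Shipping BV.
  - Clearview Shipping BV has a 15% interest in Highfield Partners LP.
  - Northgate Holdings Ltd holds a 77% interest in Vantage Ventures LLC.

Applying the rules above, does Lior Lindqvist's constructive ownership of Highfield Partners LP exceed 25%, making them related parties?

Chain via Ridgefield Foods Inc. → Orion Realty LP → Clearview Shipping BV (R2): 13% × 94% × 77% × 15% = 1.41141% of Highfield Partners LP.
Chain via Beacon Pharma AG → Northgate Holdings Ltd → Vantage Ventures LLC (R2): 13% × 46% × 77% × 65% = 2.99299% of Highfield Partners LP.
Aggregating (R1): 1.41141% + 2.99299% = 4.4044%.
4.4044% does not exceed the 25% threshold, so Lior is not a related party to Highfield Partners LP.

No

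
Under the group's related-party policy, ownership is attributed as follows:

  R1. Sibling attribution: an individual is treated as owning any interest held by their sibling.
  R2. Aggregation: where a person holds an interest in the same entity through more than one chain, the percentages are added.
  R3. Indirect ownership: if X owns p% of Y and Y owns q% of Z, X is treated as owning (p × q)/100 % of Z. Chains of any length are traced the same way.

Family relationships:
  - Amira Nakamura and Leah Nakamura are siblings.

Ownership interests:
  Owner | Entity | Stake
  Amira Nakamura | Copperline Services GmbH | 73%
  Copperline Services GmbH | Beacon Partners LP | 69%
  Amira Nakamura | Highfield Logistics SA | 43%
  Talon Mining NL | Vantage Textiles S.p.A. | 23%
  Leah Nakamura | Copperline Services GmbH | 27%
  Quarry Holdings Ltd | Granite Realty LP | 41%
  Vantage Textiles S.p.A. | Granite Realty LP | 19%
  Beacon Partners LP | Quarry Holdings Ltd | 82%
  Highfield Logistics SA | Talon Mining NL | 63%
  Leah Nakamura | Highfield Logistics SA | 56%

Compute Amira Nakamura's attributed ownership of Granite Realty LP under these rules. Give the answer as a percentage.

25.923369%

By sibling attribution (R1), Amira Nakamura is treated as also owning Leah Nakamura's interest in Copperline Services GmbH, giving 73% + 27% = 100%.
By sibling attribution (R1), Amira Nakamura is treated as also owning Leah Nakamura's interest in Highfield Logistics SA, giving 43% + 56% = 99%.
Chain via Copperline Services GmbH → Beacon Partners LP → Quarry Holdings Ltd (R3): 100% × 69% × 82% × 41% = 23.1978% of Granite Realty LP.
Chain via Highfield Logistics SA → Talon Mining NL → Vantage Textiles S.p.A. (R3): 99% × 63% × 23% × 19% = 2.725569% of Granite Realty LP.
Aggregating (R2): 23.1978% + 2.725569% = 25.923369%.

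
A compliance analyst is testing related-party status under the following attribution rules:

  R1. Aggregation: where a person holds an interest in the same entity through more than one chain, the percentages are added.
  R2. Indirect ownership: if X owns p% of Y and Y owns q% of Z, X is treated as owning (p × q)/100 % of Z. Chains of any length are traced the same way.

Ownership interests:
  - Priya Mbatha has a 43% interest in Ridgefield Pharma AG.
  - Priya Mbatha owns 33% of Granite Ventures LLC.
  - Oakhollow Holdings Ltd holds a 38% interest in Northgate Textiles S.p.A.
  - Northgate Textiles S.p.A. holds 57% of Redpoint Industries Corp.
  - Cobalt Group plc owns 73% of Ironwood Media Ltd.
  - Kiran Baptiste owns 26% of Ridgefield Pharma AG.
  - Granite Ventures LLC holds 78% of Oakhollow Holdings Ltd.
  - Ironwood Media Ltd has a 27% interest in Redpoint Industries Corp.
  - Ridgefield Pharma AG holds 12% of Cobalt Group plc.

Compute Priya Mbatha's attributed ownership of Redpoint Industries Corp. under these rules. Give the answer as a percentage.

6.59232%

Chain via Ridgefield Pharma AG → Cobalt Group plc → Ironwood Media Ltd (R2): 43% × 12% × 73% × 27% = 1.017036% of Redpoint Industries Corp.
Chain via Granite Ventures LLC → Oakhollow Holdings Ltd → Northgate Textiles S.p.A. (R2): 33% × 78% × 38% × 57% = 5.575284% of Redpoint Industries Corp.
Aggregating (R1): 1.017036% + 5.575284% = 6.59232%.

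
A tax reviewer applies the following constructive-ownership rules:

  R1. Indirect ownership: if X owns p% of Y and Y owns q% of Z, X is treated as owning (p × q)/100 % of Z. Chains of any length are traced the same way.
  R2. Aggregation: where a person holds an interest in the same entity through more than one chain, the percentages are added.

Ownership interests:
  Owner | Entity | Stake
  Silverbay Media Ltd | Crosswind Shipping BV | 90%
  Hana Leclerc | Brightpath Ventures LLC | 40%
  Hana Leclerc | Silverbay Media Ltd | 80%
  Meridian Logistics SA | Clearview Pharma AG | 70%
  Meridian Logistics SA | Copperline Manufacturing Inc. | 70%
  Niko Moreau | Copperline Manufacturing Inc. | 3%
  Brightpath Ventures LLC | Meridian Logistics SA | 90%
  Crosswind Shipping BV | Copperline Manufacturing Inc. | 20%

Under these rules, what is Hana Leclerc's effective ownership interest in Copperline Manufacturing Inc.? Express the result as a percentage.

39.6%

Chain via Brightpath Ventures LLC → Meridian Logistics SA (R1): 40% × 90% × 70% = 25.2% of Copperline Manufacturing Inc.
Chain via Silverbay Media Ltd → Crosswind Shipping BV (R1): 80% × 90% × 20% = 14.4% of Copperline Manufacturing Inc.
Aggregating (R2): 25.2% + 14.4% = 39.6%.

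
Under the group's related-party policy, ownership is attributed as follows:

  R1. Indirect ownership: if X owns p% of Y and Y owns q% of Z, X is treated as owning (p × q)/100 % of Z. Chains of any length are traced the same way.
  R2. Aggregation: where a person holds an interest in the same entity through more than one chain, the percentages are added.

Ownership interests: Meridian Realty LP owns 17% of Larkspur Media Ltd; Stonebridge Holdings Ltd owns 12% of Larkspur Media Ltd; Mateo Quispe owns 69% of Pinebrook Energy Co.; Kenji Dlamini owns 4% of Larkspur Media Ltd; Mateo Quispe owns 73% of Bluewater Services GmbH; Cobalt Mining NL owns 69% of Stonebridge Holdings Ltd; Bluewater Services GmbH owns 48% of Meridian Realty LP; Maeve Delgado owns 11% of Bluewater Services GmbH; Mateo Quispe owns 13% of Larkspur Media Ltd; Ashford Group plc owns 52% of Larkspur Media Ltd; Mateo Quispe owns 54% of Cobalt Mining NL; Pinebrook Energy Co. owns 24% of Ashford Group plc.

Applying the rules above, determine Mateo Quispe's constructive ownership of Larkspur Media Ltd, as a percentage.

Chain via Bluewater Services GmbH → Meridian Realty LP (R1): 73% × 48% × 17% = 5.9568% of Larkspur Media Ltd.
Chain via Cobalt Mining NL → Stonebridge Holdings Ltd (R1): 54% × 69% × 12% = 4.4712% of Larkspur Media Ltd.
Chain via Pinebrook Energy Co. → Ashford Group plc (R1): 69% × 24% × 52% = 8.6112% of Larkspur Media Ltd.
Direct interest in Larkspur Media Ltd: 13%.
Aggregating (R2): 5.9568% + 4.4712% + 8.6112% + 13% = 32.0392%.

32.0392%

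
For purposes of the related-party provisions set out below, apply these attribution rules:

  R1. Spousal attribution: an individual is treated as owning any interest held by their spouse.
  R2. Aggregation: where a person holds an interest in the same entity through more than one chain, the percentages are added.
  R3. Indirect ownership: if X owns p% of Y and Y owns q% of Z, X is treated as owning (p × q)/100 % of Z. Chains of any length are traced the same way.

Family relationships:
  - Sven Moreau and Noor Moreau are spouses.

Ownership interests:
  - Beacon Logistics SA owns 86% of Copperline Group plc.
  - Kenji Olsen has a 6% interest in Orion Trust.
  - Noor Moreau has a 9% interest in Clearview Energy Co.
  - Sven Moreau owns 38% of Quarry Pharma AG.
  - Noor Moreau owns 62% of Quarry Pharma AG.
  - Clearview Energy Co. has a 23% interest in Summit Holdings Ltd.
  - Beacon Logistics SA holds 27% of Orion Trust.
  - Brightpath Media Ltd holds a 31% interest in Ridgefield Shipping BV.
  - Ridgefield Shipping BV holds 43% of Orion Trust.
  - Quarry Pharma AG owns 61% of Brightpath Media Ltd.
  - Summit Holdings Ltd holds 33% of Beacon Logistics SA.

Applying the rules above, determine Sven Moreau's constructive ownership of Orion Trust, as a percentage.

By spousal attribution (R1), Sven Moreau is treated as also owning Noor Moreau's interest in Quarry Pharma AG, giving 38% + 62% = 100%.
By spousal attribution (R1), Sven Moreau is treated as owning Noor Moreau's 9% interest in Clearview Energy Co.
Chain via Quarry Pharma AG → Brightpath Media Ltd → Ridgefield Shipping BV (R3): 100% × 61% × 31% × 43% = 8.1313% of Orion Trust.
Chain via Clearview Energy Co. → Summit Holdings Ltd → Beacon Logistics SA (R3): 9% × 23% × 33% × 27% = 0.184437% of Orion Trust.
Aggregating (R2): 8.1313% + 0.184437% = 8.315737%.

8.315737%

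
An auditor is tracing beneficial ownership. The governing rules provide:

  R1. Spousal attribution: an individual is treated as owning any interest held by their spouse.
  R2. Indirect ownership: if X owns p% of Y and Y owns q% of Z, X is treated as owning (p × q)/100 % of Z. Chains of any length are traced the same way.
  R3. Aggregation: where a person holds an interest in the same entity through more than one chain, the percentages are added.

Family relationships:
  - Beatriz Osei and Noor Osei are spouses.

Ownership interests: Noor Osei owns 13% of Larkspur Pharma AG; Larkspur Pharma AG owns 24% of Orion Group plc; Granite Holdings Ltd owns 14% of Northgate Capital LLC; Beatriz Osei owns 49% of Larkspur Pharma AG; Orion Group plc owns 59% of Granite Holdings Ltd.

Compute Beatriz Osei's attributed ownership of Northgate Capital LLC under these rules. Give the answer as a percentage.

1.229088%

By spousal attribution (R1), Beatriz Osei is treated as also owning Noor Osei's interest in Larkspur Pharma AG, giving 49% + 13% = 62%.
Chain via Larkspur Pharma AG → Orion Group plc → Granite Holdings Ltd (R2): 62% × 24% × 59% × 14% = 1.229088% of Northgate Capital LLC.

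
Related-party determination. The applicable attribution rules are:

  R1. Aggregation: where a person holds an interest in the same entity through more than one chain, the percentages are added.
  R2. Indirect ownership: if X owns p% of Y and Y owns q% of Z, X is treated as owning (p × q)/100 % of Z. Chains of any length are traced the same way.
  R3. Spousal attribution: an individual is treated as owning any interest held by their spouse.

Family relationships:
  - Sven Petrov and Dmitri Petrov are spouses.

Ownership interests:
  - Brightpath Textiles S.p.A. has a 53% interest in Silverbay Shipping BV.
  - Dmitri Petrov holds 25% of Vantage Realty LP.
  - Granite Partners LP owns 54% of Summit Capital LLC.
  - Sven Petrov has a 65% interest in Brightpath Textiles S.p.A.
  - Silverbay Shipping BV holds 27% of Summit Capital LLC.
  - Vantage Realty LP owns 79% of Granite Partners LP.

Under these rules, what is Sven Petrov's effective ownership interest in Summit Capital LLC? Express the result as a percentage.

By spousal attribution (R3), Sven Petrov is treated as owning Dmitri Petrov's 25% interest in Vantage Realty LP.
Chain via Brightpath Textiles S.p.A. → Silverbay Shipping BV (R2): 65% × 53% × 27% = 9.3015% of Summit Capital LLC.
Chain via Vantage Realty LP → Granite Partners LP (R2): 25% × 79% × 54% = 10.665% of Summit Capital LLC.
Aggregating (R1): 9.3015% + 10.665% = 19.9665%.

19.9665%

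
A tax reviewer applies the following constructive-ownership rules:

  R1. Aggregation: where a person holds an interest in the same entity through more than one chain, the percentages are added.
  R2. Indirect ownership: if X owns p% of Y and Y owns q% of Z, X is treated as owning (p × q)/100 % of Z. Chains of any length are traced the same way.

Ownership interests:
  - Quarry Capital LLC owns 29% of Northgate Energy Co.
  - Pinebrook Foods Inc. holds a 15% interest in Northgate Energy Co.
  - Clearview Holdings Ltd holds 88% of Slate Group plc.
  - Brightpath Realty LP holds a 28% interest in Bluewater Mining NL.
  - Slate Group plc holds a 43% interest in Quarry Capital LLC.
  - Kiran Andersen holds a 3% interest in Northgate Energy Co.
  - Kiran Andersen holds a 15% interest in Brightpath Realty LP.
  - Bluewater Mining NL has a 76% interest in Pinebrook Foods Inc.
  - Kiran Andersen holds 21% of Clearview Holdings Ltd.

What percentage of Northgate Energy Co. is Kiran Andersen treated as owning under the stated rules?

Chain via Brightpath Realty LP → Bluewater Mining NL → Pinebrook Foods Inc. (R2): 15% × 28% × 76% × 15% = 0.4788% of Northgate Energy Co.
Chain via Clearview Holdings Ltd → Slate Group plc → Quarry Capital LLC (R2): 21% × 88% × 43% × 29% = 2.304456% of Northgate Energy Co.
Direct interest in Northgate Energy Co: 3%.
Aggregating (R1): 0.4788% + 2.304456% + 3% = 5.783256%.

5.783256%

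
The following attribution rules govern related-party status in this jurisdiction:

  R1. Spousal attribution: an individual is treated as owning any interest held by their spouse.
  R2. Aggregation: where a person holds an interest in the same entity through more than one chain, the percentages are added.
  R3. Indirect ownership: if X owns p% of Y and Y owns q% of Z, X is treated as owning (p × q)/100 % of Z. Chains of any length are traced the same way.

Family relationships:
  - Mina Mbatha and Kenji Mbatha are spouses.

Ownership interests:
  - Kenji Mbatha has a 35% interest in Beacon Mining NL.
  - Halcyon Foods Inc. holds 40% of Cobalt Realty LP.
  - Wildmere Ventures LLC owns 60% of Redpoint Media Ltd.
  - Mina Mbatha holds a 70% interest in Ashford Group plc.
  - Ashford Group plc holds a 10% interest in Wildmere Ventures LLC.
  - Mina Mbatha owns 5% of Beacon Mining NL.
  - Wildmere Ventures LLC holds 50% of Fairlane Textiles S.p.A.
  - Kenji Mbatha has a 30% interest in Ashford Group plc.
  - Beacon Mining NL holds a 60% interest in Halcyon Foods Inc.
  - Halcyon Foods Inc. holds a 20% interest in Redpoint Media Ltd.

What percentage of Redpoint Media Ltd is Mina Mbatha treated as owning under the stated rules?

10.8%

By spousal attribution (R1), Mina Mbatha is treated as also owning Kenji Mbatha's interest in Beacon Mining NL, giving 5% + 35% = 40%.
By spousal attribution (R1), Mina Mbatha is treated as also owning Kenji Mbatha's interest in Ashford Group plc, giving 70% + 30% = 100%.
Chain via Beacon Mining NL → Halcyon Foods Inc. (R3): 40% × 60% × 20% = 4.8% of Redpoint Media Ltd.
Chain via Ashford Group plc → Wildmere Ventures LLC (R3): 100% × 10% × 60% = 6% of Redpoint Media Ltd.
Aggregating (R2): 4.8% + 6% = 10.8%.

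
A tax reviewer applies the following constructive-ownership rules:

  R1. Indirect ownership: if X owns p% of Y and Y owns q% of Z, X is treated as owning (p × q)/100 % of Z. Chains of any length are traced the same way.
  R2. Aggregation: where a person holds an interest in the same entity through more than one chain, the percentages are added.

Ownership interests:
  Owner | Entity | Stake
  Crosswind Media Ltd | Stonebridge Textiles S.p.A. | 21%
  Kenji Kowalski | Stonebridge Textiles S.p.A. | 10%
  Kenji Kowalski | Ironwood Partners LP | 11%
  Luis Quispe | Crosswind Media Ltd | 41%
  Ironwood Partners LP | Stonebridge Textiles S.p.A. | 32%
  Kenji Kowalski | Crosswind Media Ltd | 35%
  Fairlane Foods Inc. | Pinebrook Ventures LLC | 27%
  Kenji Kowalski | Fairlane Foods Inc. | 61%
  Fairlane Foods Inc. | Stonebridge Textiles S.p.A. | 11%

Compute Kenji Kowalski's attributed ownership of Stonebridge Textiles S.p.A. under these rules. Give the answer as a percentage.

Chain via Fairlane Foods Inc. (R1): 61% × 11% = 6.71% of Stonebridge Textiles S.p.A.
Chain via Crosswind Media Ltd (R1): 35% × 21% = 7.35% of Stonebridge Textiles S.p.A.
Chain via Ironwood Partners LP (R1): 11% × 32% = 3.52% of Stonebridge Textiles S.p.A.
Direct interest in Stonebridge Textiles S.p.A: 10%.
Aggregating (R2): 6.71% + 7.35% + 3.52% + 10% = 27.58%.

27.58%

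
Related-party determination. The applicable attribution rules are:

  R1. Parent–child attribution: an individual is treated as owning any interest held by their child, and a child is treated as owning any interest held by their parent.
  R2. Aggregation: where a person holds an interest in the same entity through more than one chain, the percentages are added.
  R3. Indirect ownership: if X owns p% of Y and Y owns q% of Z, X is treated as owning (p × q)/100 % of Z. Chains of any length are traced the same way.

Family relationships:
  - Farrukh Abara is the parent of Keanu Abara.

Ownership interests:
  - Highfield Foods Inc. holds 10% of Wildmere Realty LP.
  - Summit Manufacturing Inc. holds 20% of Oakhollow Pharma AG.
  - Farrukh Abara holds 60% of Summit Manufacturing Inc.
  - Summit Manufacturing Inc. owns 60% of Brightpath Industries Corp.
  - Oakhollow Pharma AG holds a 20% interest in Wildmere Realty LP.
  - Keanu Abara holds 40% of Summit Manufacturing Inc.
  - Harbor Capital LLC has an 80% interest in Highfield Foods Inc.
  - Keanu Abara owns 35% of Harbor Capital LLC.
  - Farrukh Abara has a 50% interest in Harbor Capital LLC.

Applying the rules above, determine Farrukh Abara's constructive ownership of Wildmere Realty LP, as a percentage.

By parent–child attribution (R1), Farrukh Abara is treated as also owning Keanu Abara's interest in Summit Manufacturing Inc, giving 60% + 40% = 100%.
By parent–child attribution (R1), Farrukh Abara is treated as also owning Keanu Abara's interest in Harbor Capital LLC, giving 50% + 35% = 85%.
Chain via Summit Manufacturing Inc. → Oakhollow Pharma AG (R3): 100% × 20% × 20% = 4% of Wildmere Realty LP.
Chain via Harbor Capital LLC → Highfield Foods Inc. (R3): 85% × 80% × 10% = 6.8% of Wildmere Realty LP.
Aggregating (R2): 4% + 6.8% = 10.8%.

10.8%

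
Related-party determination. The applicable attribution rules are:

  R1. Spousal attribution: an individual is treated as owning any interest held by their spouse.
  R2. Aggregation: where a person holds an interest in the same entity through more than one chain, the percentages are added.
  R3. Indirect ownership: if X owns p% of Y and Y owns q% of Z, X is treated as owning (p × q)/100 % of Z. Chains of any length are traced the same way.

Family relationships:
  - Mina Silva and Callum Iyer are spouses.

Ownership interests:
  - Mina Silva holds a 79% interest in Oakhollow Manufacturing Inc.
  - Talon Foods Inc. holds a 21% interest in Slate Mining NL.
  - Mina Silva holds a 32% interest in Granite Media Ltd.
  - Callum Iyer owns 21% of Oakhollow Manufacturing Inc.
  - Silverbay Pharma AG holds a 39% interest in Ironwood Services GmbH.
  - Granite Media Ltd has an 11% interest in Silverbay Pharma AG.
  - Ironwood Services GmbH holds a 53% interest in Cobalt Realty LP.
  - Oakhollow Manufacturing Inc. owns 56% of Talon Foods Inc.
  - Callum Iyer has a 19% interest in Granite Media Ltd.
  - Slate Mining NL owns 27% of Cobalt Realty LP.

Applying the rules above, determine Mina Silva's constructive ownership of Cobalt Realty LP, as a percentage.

4.334787%

By spousal attribution (R1), Mina Silva is treated as also owning Callum Iyer's interest in Granite Media Ltd, giving 32% + 19% = 51%.
By spousal attribution (R1), Mina Silva is treated as also owning Callum Iyer's interest in Oakhollow Manufacturing Inc, giving 79% + 21% = 100%.
Chain via Granite Media Ltd → Silverbay Pharma AG → Ironwood Services GmbH (R3): 51% × 11% × 39% × 53% = 1.159587% of Cobalt Realty LP.
Chain via Oakhollow Manufacturing Inc. → Talon Foods Inc. → Slate Mining NL (R3): 100% × 56% × 21% × 27% = 3.1752% of Cobalt Realty LP.
Aggregating (R2): 1.159587% + 3.1752% = 4.334787%.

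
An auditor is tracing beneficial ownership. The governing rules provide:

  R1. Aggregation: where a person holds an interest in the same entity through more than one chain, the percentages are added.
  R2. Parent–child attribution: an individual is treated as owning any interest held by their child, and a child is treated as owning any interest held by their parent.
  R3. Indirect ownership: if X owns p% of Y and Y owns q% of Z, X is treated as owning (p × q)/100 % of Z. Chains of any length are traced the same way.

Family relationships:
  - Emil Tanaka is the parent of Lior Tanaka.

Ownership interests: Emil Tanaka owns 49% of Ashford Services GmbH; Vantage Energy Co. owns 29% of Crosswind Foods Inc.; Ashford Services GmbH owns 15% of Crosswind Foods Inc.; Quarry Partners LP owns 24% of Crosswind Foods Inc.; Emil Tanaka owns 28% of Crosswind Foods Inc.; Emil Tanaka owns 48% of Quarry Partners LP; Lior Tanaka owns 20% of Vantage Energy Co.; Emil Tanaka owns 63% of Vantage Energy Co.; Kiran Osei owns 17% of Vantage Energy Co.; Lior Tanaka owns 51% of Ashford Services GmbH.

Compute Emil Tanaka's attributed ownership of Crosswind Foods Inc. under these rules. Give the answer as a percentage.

By parent–child attribution (R2), Emil Tanaka is treated as also owning Lior Tanaka's interest in Vantage Energy Co, giving 63% + 20% = 83%.
By parent–child attribution (R2), Emil Tanaka is treated as also owning Lior Tanaka's interest in Ashford Services GmbH, giving 49% + 51% = 100%.
Chain via Vantage Energy Co. (R3): 83% × 29% = 24.07% of Crosswind Foods Inc.
Chain via Quarry Partners LP (R3): 48% × 24% = 11.52% of Crosswind Foods Inc.
Chain via Ashford Services GmbH (R3): 100% × 15% = 15% of Crosswind Foods Inc.
Direct interest in Crosswind Foods Inc: 28%.
Aggregating (R1): 24.07% + 11.52% + 15% + 28% = 78.59%.

78.59%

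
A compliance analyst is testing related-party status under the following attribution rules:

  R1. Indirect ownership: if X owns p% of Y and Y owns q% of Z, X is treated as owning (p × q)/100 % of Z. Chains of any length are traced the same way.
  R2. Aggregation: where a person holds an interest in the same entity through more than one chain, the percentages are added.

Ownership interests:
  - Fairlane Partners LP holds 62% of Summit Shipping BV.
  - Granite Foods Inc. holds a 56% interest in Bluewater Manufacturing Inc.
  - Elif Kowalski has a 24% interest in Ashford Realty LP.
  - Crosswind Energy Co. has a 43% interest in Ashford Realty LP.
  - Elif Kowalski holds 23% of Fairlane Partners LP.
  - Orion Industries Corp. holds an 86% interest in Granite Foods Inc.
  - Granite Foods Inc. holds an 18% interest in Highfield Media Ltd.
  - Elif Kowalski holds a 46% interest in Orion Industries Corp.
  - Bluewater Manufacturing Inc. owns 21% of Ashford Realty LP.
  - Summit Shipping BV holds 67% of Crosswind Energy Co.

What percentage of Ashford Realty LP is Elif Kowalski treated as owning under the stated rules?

32.760562%

Chain via Orion Industries Corp. → Granite Foods Inc. → Bluewater Manufacturing Inc. (R1): 46% × 86% × 56% × 21% = 4.652256% of Ashford Realty LP.
Chain via Fairlane Partners LP → Summit Shipping BV → Crosswind Energy Co. (R1): 23% × 62% × 67% × 43% = 4.108306% of Ashford Realty LP.
Direct interest in Ashford Realty LP: 24%.
Aggregating (R2): 4.652256% + 4.108306% + 24% = 32.760562%.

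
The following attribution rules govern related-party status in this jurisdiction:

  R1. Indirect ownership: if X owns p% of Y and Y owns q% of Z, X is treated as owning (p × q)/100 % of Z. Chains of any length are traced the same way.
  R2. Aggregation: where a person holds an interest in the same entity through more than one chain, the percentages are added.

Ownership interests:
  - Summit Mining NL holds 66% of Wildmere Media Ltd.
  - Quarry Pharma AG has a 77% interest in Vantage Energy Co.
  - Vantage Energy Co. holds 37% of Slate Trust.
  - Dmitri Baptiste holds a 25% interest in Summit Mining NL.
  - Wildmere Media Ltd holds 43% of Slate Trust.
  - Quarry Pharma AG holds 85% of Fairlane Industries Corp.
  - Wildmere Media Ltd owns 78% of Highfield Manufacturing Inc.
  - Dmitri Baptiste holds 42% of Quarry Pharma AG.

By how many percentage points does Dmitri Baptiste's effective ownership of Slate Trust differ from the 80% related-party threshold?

Chain via Summit Mining NL → Wildmere Media Ltd (R1): 25% × 66% × 43% = 7.095% of Slate Trust.
Chain via Quarry Pharma AG → Vantage Energy Co. (R1): 42% × 77% × 37% = 11.9658% of Slate Trust.
Aggregating (R2): 7.095% + 11.9658% = 19.0608%.
19.0608% falls short of the 80% threshold by 60.9392 percentage points.

60.9392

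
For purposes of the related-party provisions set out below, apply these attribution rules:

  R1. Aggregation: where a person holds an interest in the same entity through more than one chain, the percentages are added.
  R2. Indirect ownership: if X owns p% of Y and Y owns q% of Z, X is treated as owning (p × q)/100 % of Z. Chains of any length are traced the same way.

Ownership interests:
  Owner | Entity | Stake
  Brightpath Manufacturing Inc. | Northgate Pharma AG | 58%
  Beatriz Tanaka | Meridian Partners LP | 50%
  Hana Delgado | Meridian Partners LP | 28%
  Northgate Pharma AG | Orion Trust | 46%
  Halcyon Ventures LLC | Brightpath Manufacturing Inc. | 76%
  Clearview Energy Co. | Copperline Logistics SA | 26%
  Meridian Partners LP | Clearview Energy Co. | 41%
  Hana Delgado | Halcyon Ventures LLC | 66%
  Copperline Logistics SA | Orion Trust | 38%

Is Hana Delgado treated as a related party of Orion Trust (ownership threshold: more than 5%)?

Chain via Meridian Partners LP → Clearview Energy Co. → Copperline Logistics SA (R2): 28% × 41% × 26% × 38% = 1.134224% of Orion Trust.
Chain via Halcyon Ventures LLC → Brightpath Manufacturing Inc. → Northgate Pharma AG (R2): 66% × 76% × 58% × 46% = 13.382688% of Orion Trust.
Aggregating (R1): 1.134224% + 13.382688% = 14.516912%.
14.516912% exceeds the 5% threshold, so Hana is a related party to Orion Trust.

Yes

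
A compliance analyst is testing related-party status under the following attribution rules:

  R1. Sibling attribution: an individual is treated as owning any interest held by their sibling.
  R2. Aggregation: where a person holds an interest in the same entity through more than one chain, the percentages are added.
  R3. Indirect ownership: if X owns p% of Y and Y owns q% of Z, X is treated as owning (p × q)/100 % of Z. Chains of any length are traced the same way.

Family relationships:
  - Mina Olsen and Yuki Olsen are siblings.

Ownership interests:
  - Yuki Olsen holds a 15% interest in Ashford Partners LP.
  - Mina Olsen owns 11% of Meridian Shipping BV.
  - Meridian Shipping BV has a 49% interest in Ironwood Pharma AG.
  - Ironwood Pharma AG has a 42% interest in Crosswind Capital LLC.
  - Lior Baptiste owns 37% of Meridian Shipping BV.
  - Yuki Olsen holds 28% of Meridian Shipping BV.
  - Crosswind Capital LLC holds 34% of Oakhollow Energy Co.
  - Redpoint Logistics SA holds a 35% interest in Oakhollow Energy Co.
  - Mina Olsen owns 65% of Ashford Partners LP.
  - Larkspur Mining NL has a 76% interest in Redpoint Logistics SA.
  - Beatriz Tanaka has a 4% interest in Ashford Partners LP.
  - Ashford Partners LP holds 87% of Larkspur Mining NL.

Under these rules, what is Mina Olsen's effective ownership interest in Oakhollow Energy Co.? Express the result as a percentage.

By sibling attribution (R1), Mina Olsen is treated as also owning Yuki Olsen's interest in Meridian Shipping BV, giving 11% + 28% = 39%.
By sibling attribution (R1), Mina Olsen is treated as also owning Yuki Olsen's interest in Ashford Partners LP, giving 65% + 15% = 80%.
Chain via Meridian Shipping BV → Ironwood Pharma AG → Crosswind Capital LLC (R3): 39% × 49% × 42% × 34% = 2.728908% of Oakhollow Energy Co.
Chain via Ashford Partners LP → Larkspur Mining NL → Redpoint Logistics SA (R3): 80% × 87% × 76% × 35% = 18.5136% of Oakhollow Energy Co.
Aggregating (R2): 2.728908% + 18.5136% = 21.242508%.

21.242508%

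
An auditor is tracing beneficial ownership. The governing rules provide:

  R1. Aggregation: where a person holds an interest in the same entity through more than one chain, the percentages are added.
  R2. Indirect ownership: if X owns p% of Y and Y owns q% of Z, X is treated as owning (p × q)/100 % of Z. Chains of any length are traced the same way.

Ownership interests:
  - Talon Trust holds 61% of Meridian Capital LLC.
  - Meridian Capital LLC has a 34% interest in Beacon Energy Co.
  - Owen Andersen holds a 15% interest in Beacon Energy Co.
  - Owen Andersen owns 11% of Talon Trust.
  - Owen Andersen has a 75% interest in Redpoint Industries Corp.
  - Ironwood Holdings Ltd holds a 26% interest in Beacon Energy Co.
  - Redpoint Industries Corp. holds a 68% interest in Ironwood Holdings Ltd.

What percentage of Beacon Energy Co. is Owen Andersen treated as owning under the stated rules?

30.5414%

Chain via Talon Trust → Meridian Capital LLC (R2): 11% × 61% × 34% = 2.2814% of Beacon Energy Co.
Chain via Redpoint Industries Corp. → Ironwood Holdings Ltd (R2): 75% × 68% × 26% = 13.26% of Beacon Energy Co.
Direct interest in Beacon Energy Co: 15%.
Aggregating (R1): 2.2814% + 13.26% + 15% = 30.5414%.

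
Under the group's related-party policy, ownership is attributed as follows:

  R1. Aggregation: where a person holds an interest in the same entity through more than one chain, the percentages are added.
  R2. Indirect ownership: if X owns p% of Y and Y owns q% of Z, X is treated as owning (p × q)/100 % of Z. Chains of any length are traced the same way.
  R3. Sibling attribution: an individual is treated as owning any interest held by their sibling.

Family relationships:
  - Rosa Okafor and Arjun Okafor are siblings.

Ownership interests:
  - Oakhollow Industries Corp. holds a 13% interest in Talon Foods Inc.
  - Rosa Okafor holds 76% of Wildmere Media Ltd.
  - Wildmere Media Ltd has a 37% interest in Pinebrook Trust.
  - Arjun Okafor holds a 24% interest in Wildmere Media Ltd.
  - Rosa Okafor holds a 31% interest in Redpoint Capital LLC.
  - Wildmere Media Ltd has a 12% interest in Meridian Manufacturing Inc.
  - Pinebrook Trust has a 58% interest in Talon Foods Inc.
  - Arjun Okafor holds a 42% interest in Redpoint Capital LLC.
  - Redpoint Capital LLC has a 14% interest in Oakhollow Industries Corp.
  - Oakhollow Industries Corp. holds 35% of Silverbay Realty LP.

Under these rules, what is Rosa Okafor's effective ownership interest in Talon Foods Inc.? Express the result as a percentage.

By sibling attribution (R3), Rosa Okafor is treated as also owning Arjun Okafor's interest in Redpoint Capital LLC, giving 31% + 42% = 73%.
By sibling attribution (R3), Rosa Okafor is treated as also owning Arjun Okafor's interest in Wildmere Media Ltd, giving 76% + 24% = 100%.
Chain via Redpoint Capital LLC → Oakhollow Industries Corp. (R2): 73% × 14% × 13% = 1.3286% of Talon Foods Inc.
Chain via Wildmere Media Ltd → Pinebrook Trust (R2): 100% × 37% × 58% = 21.46% of Talon Foods Inc.
Aggregating (R1): 1.3286% + 21.46% = 22.7886%.

22.7886%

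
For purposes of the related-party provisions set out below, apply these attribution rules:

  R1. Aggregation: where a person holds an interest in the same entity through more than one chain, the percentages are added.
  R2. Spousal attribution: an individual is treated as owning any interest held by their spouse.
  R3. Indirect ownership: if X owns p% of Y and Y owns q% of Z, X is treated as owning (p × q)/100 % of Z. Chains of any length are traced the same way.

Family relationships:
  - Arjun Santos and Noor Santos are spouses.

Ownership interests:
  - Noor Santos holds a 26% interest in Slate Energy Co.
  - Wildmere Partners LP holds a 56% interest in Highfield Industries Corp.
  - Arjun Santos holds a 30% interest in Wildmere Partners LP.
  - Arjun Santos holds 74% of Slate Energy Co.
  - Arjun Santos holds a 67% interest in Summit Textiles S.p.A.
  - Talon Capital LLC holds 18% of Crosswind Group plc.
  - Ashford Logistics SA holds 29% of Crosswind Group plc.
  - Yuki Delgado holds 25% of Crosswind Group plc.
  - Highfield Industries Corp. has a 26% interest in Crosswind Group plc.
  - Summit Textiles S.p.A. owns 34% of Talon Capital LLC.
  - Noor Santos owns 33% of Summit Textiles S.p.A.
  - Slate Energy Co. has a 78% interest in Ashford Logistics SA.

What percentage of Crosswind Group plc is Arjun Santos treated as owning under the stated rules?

By spousal attribution (R2), Arjun Santos is treated as also owning Noor Santos's interest in Slate Energy Co, giving 74% + 26% = 100%.
By spousal attribution (R2), Arjun Santos is treated as also owning Noor Santos's interest in Summit Textiles S.p.A, giving 67% + 33% = 100%.
Chain via Wildmere Partners LP → Highfield Industries Corp. (R3): 30% × 56% × 26% = 4.368% of Crosswind Group plc.
Chain via Slate Energy Co. → Ashford Logistics SA (R3): 100% × 78% × 29% = 22.62% of Crosswind Group plc.
Chain via Summit Textiles S.p.A. → Talon Capital LLC (R3): 100% × 34% × 18% = 6.12% of Crosswind Group plc.
Aggregating (R1): 4.368% + 22.62% + 6.12% = 33.108%.

33.108%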